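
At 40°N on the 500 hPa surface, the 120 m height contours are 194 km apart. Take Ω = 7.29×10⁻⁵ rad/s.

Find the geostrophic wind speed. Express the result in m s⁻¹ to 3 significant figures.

64.7 m s⁻¹

Coriolis parameter at 40°N:
f = 2Ω sin φ = 2 × 7.29×10⁻⁵ × sin 40° = 9.37×10⁻⁵ s⁻¹
Height gradient: |∂Z/∂n| = 120 m / 194000 m = 6.19×10⁻⁴
On a pressure surface, geostrophic balance gives V_g = (g/f)|∂Z/∂n|:
V_g = 9.81 × 6.19×10⁻⁴ / 9.37×10⁻⁵ = 64.7 m/s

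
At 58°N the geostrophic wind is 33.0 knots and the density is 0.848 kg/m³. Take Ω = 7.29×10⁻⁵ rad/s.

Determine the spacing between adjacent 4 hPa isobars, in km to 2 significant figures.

Coriolis parameter at 58°N:
f = 2Ω sin φ = 2 × 7.29×10⁻⁵ × sin 58° = 1.24×10⁻⁴ s⁻¹
Wind speed in SI: 33.0 knots = 17.0 m/s
Geostrophic balance rearranged: |∂P/∂n| = f ρ V_g
|∂P/∂n| = 1.24×10⁻⁴ × 0.848 × 17.0 = 1.78×10⁻³ Pa/m
Isobar spacing: Δn = ΔP/|∂P/∂n| = 400 Pa / 1.78×10⁻³ Pa/m = 224716 m ≈ 220 km

220 km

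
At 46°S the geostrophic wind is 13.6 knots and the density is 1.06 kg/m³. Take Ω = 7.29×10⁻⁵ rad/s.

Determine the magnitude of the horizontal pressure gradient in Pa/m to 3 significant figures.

Coriolis parameter at 46°S:
f = 2Ω sin φ = 2 × 7.29×10⁻⁵ × sin 46° = 1.05×10⁻⁴ s⁻¹
Wind speed in SI: 13.6 knots = 7.00 m/s
Geostrophic balance rearranged: |∂P/∂n| = f ρ V_g
|∂P/∂n| = 1.05×10⁻⁴ × 1.06 × 7.00 = 7.78×10⁻⁴ Pa/m

7.78×10⁻⁴ Pa/m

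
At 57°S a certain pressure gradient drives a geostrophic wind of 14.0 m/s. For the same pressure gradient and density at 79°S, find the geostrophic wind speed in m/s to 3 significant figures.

With the same pressure gradient and density, V_g ∝ 1/f ∝ 1/sin φ.
V₂ = V₁ · sin φ₁ / sin φ₂ = 14.0 × sin 57° / sin 79°
V₂ = 14.0 × 0.8387/0.9816 = 12.0 m/s

12.0 m/s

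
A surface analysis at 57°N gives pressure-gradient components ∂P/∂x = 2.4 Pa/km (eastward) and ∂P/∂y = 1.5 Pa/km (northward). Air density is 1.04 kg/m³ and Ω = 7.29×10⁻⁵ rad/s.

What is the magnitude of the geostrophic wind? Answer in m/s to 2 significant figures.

Coriolis parameter at 57°N:
f = 2Ω sin φ = 2 × 7.29×10⁻⁵ × sin 57° = 1.22×10⁻⁴ s⁻¹
Component geostrophic relations (x east, y north):
u_g = −(1/(fρ)) ∂P/∂y,  v_g = (1/(fρ)) ∂P/∂x
u_g = −(1.5×10⁻³)/(1.22×10⁻⁴ × 1.04) = −11.8 m/s;  v_g = (2.4×10⁻³)/(1.22×10⁻⁴ × 1.04) = 18.9 m/s
|V_g| = √(u_g² + v_g²) = 22.3 m/s

22 m/s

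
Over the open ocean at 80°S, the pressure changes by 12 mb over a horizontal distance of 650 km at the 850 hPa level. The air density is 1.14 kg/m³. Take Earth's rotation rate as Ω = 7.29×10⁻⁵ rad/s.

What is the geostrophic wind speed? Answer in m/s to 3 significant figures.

11.3 m/s

Coriolis parameter at 80°S:
f = 2Ω sin φ = 2 × 7.29×10⁻⁵ × sin 80° = 1.44×10⁻⁴ s⁻¹
Pressure gradient: |∂P/∂n| = 1200 Pa / 650000 m = 1.85×10⁻³ Pa/m
Geostrophic balance (pressure-gradient force = Coriolis force):
V_g = (1/(fρ)) |∂P/∂n| = 1.85×10⁻³ / (1.44×10⁻⁴ × 1.14) = 11.3 m/s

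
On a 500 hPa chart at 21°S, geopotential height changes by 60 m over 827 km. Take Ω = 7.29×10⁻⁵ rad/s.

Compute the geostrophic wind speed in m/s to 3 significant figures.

Coriolis parameter at 21°S:
f = 2Ω sin φ = 2 × 7.29×10⁻⁵ × sin 21° = 5.23×10⁻⁵ s⁻¹
Height gradient: |∂Z/∂n| = 60 m / 827000 m = 7.26×10⁻⁵
On a pressure surface, geostrophic balance gives V_g = (g/f)|∂Z/∂n|:
V_g = 9.81 × 7.26×10⁻⁵ / 5.23×10⁻⁵ = 13.6 m/s

13.6 m/s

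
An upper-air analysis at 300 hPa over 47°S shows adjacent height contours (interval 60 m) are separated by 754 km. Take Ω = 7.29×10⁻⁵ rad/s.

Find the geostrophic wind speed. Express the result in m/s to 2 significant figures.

Coriolis parameter at 47°S:
f = 2Ω sin φ = 2 × 7.29×10⁻⁵ × sin 47° = 1.07×10⁻⁴ s⁻¹
Height gradient: |∂Z/∂n| = 60 m / 754000 m = 7.96×10⁻⁵
On a pressure surface, geostrophic balance gives V_g = (g/f)|∂Z/∂n|:
V_g = 9.81 × 7.96×10⁻⁵ / 1.07×10⁻⁴ = 7.32 m/s

7.3 m/s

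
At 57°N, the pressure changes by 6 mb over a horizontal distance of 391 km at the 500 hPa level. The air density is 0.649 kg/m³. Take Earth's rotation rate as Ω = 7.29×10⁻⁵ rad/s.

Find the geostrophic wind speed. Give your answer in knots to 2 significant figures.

Coriolis parameter at 57°N:
f = 2Ω sin φ = 2 × 7.29×10⁻⁵ × sin 57° = 1.22×10⁻⁴ s⁻¹
Pressure gradient: |∂P/∂n| = 600 Pa / 391000 m = 1.53×10⁻³ Pa/m
Geostrophic balance (pressure-gradient force = Coriolis force):
V_g = (1/(fρ)) |∂P/∂n| = 1.53×10⁻³ / (1.22×10⁻⁴ × 0.649) = 19.3 m/s
Converting: 19.3 m/s × 1.944 = 38 knots

38 knots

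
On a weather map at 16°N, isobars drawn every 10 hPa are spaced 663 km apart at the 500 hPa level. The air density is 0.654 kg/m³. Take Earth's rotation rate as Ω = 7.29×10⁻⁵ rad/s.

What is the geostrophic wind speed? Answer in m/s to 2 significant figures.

57 m/s

Coriolis parameter at 16°N:
f = 2Ω sin φ = 2 × 7.29×10⁻⁵ × sin 16° = 4.02×10⁻⁵ s⁻¹
Pressure gradient: |∂P/∂n| = 1000 Pa / 663000 m = 1.51×10⁻³ Pa/m
Geostrophic balance (pressure-gradient force = Coriolis force):
V_g = (1/(fρ)) |∂P/∂n| = 1.51×10⁻³ / (4.02×10⁻⁵ × 0.654) = 57.4 m/s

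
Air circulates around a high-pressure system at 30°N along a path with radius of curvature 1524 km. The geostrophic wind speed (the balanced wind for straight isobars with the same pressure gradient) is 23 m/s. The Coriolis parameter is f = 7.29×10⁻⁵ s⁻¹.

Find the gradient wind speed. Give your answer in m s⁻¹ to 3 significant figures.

32.5 m s⁻¹

Around a high, pressure-gradient force acts outward with centrifugal, so Coriolis balances both:
fV = (1/ρ)|∂P/∂n| + V²/R  →  V² − fR·V + fR·V_g = 0
With fR = 7.29×10⁻⁵ × 1524×10³ m = 111 m/s:
V = [fR − √((fR)² − 4 fR V_g)]/2 = [111 − √(111² − 4×111×23)]/2 = 32.5 m/s
Supergeostrophic (V > V_g = 23 m/s), as expected around a high.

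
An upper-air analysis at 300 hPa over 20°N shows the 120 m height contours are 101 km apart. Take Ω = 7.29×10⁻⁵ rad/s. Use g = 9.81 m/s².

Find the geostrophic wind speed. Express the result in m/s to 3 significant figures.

234 m/s

Coriolis parameter at 20°N:
f = 2Ω sin φ = 2 × 7.29×10⁻⁵ × sin 20° = 4.99×10⁻⁵ s⁻¹
Height gradient: |∂Z/∂n| = 120 m / 101000 m = 1.19×10⁻³
On a pressure surface, geostrophic balance gives V_g = (g/f)|∂Z/∂n|:
V_g = 9.81 × 1.19×10⁻³ / 4.99×10⁻⁵ = 234 m/s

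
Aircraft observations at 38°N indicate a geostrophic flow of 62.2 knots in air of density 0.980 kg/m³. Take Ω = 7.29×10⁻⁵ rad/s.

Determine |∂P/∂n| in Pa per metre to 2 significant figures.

Coriolis parameter at 38°N:
f = 2Ω sin φ = 2 × 7.29×10⁻⁵ × sin 38° = 8.98×10⁻⁵ s⁻¹
Wind speed in SI: 62.2 knots = 32.0 m/s
Geostrophic balance rearranged: |∂P/∂n| = f ρ V_g
|∂P/∂n| = 8.98×10⁻⁵ × 0.980 × 32.0 = 2.81×10⁻³ Pa/m

2.8×10⁻³ Pa/m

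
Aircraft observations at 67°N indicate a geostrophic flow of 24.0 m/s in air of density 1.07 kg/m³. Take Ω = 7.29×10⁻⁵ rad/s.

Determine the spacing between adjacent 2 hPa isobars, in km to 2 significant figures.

58 km

Coriolis parameter at 67°N:
f = 2Ω sin φ = 2 × 7.29×10⁻⁵ × sin 67° = 1.34×10⁻⁴ s⁻¹
Geostrophic balance rearranged: |∂P/∂n| = f ρ V_g
|∂P/∂n| = 1.34×10⁻⁴ × 1.07 × 24.0 = 3.45×10⁻³ Pa/m
Isobar spacing: Δn = ΔP/|∂P/∂n| = 200 Pa / 3.45×10⁻³ Pa/m = 58030 m ≈ 58 km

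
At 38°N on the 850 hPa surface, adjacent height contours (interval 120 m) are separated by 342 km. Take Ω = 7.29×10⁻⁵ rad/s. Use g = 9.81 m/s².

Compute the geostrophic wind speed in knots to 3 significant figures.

Coriolis parameter at 38°N:
f = 2Ω sin φ = 2 × 7.29×10⁻⁵ × sin 38° = 8.98×10⁻⁵ s⁻¹
Height gradient: |∂Z/∂n| = 120 m / 342000 m = 3.51×10⁻⁴
On a pressure surface, geostrophic balance gives V_g = (g/f)|∂Z/∂n|:
V_g = 9.81 × 3.51×10⁻⁴ / 8.98×10⁻⁵ = 38.3 m/s
Converting: 38.3 m/s × 1.944 = 74.5 knots

74.5 knots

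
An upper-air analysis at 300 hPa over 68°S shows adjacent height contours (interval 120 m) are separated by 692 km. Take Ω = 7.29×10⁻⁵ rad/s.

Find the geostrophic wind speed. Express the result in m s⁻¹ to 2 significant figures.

13 m s⁻¹

Coriolis parameter at 68°S:
f = 2Ω sin φ = 2 × 7.29×10⁻⁵ × sin 68° = 1.35×10⁻⁴ s⁻¹
Height gradient: |∂Z/∂n| = 120 m / 692000 m = 1.73×10⁻⁴
On a pressure surface, geostrophic balance gives V_g = (g/f)|∂Z/∂n|:
V_g = 9.81 × 1.73×10⁻⁴ / 1.35×10⁻⁴ = 12.6 m/s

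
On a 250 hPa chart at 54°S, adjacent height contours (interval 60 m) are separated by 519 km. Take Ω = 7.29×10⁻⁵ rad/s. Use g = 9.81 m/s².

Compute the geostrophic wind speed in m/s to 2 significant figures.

Coriolis parameter at 54°S:
f = 2Ω sin φ = 2 × 7.29×10⁻⁵ × sin 54° = 1.18×10⁻⁴ s⁻¹
Height gradient: |∂Z/∂n| = 60 m / 519000 m = 1.16×10⁻⁴
On a pressure surface, geostrophic balance gives V_g = (g/f)|∂Z/∂n|:
V_g = 9.81 × 1.16×10⁻⁴ / 1.18×10⁻⁴ = 9.61 m/s

9.6 m/s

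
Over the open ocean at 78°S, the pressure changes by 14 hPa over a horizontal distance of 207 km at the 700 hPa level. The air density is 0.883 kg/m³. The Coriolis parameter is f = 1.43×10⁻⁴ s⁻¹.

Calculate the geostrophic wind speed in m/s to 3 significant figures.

Pressure gradient: |∂P/∂n| = 1400 Pa / 207000 m = 6.76×10⁻³ Pa/m
Geostrophic balance (pressure-gradient force = Coriolis force):
V_g = (1/(fρ)) |∂P/∂n| = 6.76×10⁻³ / (1.43×10⁻⁴ × 0.883) = 53.6 m/s

53.6 m/s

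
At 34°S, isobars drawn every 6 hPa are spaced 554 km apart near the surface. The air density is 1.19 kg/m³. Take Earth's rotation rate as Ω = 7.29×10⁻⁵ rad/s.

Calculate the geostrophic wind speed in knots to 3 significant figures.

21.7 knots

Coriolis parameter at 34°S:
f = 2Ω sin φ = 2 × 7.29×10⁻⁵ × sin 34° = 8.15×10⁻⁵ s⁻¹
Pressure gradient: |∂P/∂n| = 600 Pa / 554000 m = 1.08×10⁻³ Pa/m
Geostrophic balance (pressure-gradient force = Coriolis force):
V_g = (1/(fρ)) |∂P/∂n| = 1.08×10⁻³ / (8.15×10⁻⁵ × 1.19) = 11.2 m/s
Converting: 11.2 m/s × 1.944 = 21.7 knots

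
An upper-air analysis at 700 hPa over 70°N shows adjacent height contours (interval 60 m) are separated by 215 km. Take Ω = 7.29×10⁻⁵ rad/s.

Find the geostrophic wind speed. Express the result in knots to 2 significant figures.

Coriolis parameter at 70°N:
f = 2Ω sin φ = 2 × 7.29×10⁻⁵ × sin 70° = 1.37×10⁻⁴ s⁻¹
Height gradient: |∂Z/∂n| = 60 m / 215000 m = 2.79×10⁻⁴
On a pressure surface, geostrophic balance gives V_g = (g/f)|∂Z/∂n|:
V_g = 9.81 × 2.79×10⁻⁴ / 1.37×10⁻⁴ = 20.0 m/s
Converting: 20.0 m/s × 1.944 = 39 knots

39 knots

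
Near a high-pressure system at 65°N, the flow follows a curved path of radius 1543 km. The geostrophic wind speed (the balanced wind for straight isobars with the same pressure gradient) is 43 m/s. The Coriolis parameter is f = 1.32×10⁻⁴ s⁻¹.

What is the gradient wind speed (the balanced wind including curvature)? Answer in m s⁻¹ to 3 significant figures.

61.7 m s⁻¹

Around a high, pressure-gradient force acts outward with centrifugal, so Coriolis balances both:
fV = (1/ρ)|∂P/∂n| + V²/R  →  V² − fR·V + fR·V_g = 0
With fR = 1.32×10⁻⁴ × 1543×10³ m = 204 m/s:
V = [fR − √((fR)² − 4 fR V_g)]/2 = [204 − √(204² − 4×204×43)]/2 = 61.7 m/s
Supergeostrophic (V > V_g = 43 m/s), as expected around a high.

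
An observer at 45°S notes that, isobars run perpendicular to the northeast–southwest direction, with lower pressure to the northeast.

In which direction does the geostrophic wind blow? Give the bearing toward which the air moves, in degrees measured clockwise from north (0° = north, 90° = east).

315°

The pressure-gradient force points toward the northeast (bearing 045°).
Geostrophic balance: in the Southern Hemisphere the Coriolis force deflects motion to the left, so the geostrophic wind blows 90° to the left of the pressure-gradient force (low pressure on the right).
Rotating 045° by 90° counterclockwise gives 315° — the wind blows toward the northwest.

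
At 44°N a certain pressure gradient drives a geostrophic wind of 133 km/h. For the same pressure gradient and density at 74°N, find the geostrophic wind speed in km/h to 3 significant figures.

96.1 km/h

With the same pressure gradient and density, V_g ∝ 1/f ∝ 1/sin φ.
V₂ = V₁ · sin φ₁ / sin φ₂ = 133 × sin 44° / sin 74°
V₂ = 133 × 0.6947/0.9613 = 96.1 km/h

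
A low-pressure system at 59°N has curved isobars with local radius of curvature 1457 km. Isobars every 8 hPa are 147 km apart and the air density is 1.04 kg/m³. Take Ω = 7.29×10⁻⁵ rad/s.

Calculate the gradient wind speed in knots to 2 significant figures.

68 knots

Coriolis parameter at 59°N:
f = 2Ω sin φ = 2 × 7.29×10⁻⁵ × sin 59° = 1.25×10⁻⁴ s⁻¹
Pressure gradient: |∂P/∂n| = 800 Pa / 147000 m = 5.44×10⁻³ Pa/m
Geostrophic speed: V_g = |∂P/∂n|/(fρ) = 5.44×10⁻³/(1.25×10⁻⁴ × 1.04) = 41.9 m/s
Around a low, centrifugal force acts outward with Coriolis, so pressure-gradient force balances both:
(1/ρ)|∂P/∂n| = fV + V²/R  →  V² + fR·V − fR·V_g = 0
With fR = 1.25×10⁻⁴ × 1457×10³ m = 182 m/s:
V = [−fR + √((fR)² + 4 fR V_g)]/2 = [−182 + √(182² + 4×182×41.9)]/2 = 35.1 m/s
Subgeostrophic (V < V_g = 41.9 m/s), as expected around a low.
Converting: 35.1 m/s × 1.944 = 68 knots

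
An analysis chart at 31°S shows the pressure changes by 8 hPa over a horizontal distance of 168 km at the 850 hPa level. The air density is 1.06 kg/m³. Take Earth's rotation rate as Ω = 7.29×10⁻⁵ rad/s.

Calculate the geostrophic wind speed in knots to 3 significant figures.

Coriolis parameter at 31°S:
f = 2Ω sin φ = 2 × 7.29×10⁻⁵ × sin 31° = 7.51×10⁻⁵ s⁻¹
Pressure gradient: |∂P/∂n| = 800 Pa / 168000 m = 4.76×10⁻³ Pa/m
Geostrophic balance (pressure-gradient force = Coriolis force):
V_g = (1/(fρ)) |∂P/∂n| = 4.76×10⁻³ / (7.51×10⁻⁵ × 1.06) = 59.8 m/s
Converting: 59.8 m/s × 1.944 = 116 knots

116 knots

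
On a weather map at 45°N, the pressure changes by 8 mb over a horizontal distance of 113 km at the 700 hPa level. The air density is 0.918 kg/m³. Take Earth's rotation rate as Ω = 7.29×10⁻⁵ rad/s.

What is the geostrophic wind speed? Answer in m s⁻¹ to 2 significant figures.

75 m s⁻¹

Coriolis parameter at 45°N:
f = 2Ω sin φ = 2 × 7.29×10⁻⁵ × sin 45° = 1.03×10⁻⁴ s⁻¹
Pressure gradient: |∂P/∂n| = 800 Pa / 113000 m = 7.08×10⁻³ Pa/m
Geostrophic balance (pressure-gradient force = Coriolis force):
V_g = (1/(fρ)) |∂P/∂n| = 7.08×10⁻³ / (1.03×10⁻⁴ × 0.918) = 74.8 m/s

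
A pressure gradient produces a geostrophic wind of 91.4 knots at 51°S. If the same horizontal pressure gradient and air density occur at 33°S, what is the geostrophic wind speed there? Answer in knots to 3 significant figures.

With the same pressure gradient and density, V_g ∝ 1/f ∝ 1/sin φ.
V₂ = V₁ · sin φ₁ / sin φ₂ = 91.4 × sin 51° / sin 33°
V₂ = 91.4 × 0.7771/0.5446 = 130 knots

130 knots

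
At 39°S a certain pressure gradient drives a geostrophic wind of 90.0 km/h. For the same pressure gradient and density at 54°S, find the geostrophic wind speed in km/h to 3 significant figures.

70.0 km/h

With the same pressure gradient and density, V_g ∝ 1/f ∝ 1/sin φ.
V₂ = V₁ · sin φ₁ / sin φ₂ = 90.0 × sin 39° / sin 54°
V₂ = 90.0 × 0.6293/0.8090 = 70.0 km/h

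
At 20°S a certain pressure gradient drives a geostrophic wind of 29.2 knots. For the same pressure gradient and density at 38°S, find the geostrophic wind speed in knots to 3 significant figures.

16.2 knots

With the same pressure gradient and density, V_g ∝ 1/f ∝ 1/sin φ.
V₂ = V₁ · sin φ₁ / sin φ₂ = 29.2 × sin 20° / sin 38°
V₂ = 29.2 × 0.3420/0.6157 = 16.2 knots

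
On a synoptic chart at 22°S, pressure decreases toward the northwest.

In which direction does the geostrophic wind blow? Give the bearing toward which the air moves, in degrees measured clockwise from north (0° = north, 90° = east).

The pressure-gradient force points toward the northwest (bearing 315°).
Geostrophic balance: in the Southern Hemisphere the Coriolis force deflects motion to the left, so the geostrophic wind blows 90° to the left of the pressure-gradient force (low pressure on the right).
Rotating 315° by 90° counterclockwise gives 225° — the wind blows toward the southwest.

225°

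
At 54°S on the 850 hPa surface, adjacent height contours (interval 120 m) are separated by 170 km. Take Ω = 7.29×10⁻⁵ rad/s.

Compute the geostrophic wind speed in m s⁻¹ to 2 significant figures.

59 m s⁻¹

Coriolis parameter at 54°S:
f = 2Ω sin φ = 2 × 7.29×10⁻⁵ × sin 54° = 1.18×10⁻⁴ s⁻¹
Height gradient: |∂Z/∂n| = 120 m / 170000 m = 7.06×10⁻⁴
On a pressure surface, geostrophic balance gives V_g = (g/f)|∂Z/∂n|:
V_g = 9.81 × 7.06×10⁻⁴ / 1.18×10⁻⁴ = 58.7 m/s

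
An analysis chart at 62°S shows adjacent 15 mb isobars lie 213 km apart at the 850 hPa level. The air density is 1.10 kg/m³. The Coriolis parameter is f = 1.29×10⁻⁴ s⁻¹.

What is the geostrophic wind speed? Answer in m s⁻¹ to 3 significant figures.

49.6 m s⁻¹

Pressure gradient: |∂P/∂n| = 1500 Pa / 213000 m = 7.04×10⁻³ Pa/m
Geostrophic balance (pressure-gradient force = Coriolis force):
V_g = (1/(fρ)) |∂P/∂n| = 7.04×10⁻³ / (1.29×10⁻⁴ × 1.10) = 49.6 m/s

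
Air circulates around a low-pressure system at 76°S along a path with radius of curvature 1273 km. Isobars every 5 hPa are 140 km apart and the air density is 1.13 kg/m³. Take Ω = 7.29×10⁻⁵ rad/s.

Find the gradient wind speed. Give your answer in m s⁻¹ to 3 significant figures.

Coriolis parameter at 76°S:
f = 2Ω sin φ = 2 × 7.29×10⁻⁵ × sin 76° = 1.41×10⁻⁴ s⁻¹
Pressure gradient: |∂P/∂n| = 500 Pa / 140000 m = 3.57×10⁻³ Pa/m
Geostrophic speed: V_g = |∂P/∂n|/(fρ) = 3.57×10⁻³/(1.41×10⁻⁴ × 1.13) = 22.3 m/s
Around a low, centrifugal force acts outward with Coriolis, so pressure-gradient force balances both:
(1/ρ)|∂P/∂n| = fV + V²/R  →  V² + fR·V − fR·V_g = 0
With fR = 1.41×10⁻⁴ × 1273×10³ m = 180 m/s:
V = [−fR + √((fR)² + 4 fR V_g)]/2 = [−180 + √(180² + 4×180×22.3)]/2 = 20.1 m/s
Subgeostrophic (V < V_g = 22.3 m/s), as expected around a low.

20.1 m s⁻¹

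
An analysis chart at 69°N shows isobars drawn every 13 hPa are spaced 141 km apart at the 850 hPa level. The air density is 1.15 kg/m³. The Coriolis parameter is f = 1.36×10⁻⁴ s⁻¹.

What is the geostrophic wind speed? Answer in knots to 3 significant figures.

115 knots

Pressure gradient: |∂P/∂n| = 1300 Pa / 141000 m = 9.22×10⁻³ Pa/m
Geostrophic balance (pressure-gradient force = Coriolis force):
V_g = (1/(fρ)) |∂P/∂n| = 9.22×10⁻³ / (1.36×10⁻⁴ × 1.15) = 59.0 m/s
Converting: 59.0 m/s × 1.944 = 115 knots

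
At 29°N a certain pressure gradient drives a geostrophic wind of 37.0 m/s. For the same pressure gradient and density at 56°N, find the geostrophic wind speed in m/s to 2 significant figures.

22 m/s

With the same pressure gradient and density, V_g ∝ 1/f ∝ 1/sin φ.
V₂ = V₁ · sin φ₁ / sin φ₂ = 37.0 × sin 29° / sin 56°
V₂ = 37.0 × 0.4848/0.8290 = 22 m/s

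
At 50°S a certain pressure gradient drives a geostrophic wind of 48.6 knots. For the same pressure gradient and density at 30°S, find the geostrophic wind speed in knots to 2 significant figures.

With the same pressure gradient and density, V_g ∝ 1/f ∝ 1/sin φ.
V₂ = V₁ · sin φ₁ / sin φ₂ = 48.6 × sin 50° / sin 30°
V₂ = 48.6 × 0.7660/0.5000 = 74 knots

74 knots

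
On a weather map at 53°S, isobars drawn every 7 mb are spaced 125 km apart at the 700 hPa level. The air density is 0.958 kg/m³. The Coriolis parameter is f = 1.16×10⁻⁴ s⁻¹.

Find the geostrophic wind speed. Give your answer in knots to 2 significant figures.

Pressure gradient: |∂P/∂n| = 700 Pa / 125000 m = 5.60×10⁻³ Pa/m
Geostrophic balance (pressure-gradient force = Coriolis force):
V_g = (1/(fρ)) |∂P/∂n| = 5.60×10⁻³ / (1.16×10⁻⁴ × 0.958) = 50.4 m/s
Converting: 50.4 m/s × 1.944 = 98 knots

98 knots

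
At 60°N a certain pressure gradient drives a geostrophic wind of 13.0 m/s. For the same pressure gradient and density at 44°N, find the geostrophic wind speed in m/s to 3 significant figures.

With the same pressure gradient and density, V_g ∝ 1/f ∝ 1/sin φ.
V₂ = V₁ · sin φ₁ / sin φ₂ = 13.0 × sin 60° / sin 44°
V₂ = 13.0 × 0.8660/0.6947 = 16.2 m/s

16.2 m/s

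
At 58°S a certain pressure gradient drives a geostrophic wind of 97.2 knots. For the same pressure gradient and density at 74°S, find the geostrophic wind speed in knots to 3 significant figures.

85.8 knots

With the same pressure gradient and density, V_g ∝ 1/f ∝ 1/sin φ.
V₂ = V₁ · sin φ₁ / sin φ₂ = 97.2 × sin 58° / sin 74°
V₂ = 97.2 × 0.8480/0.9613 = 85.8 knots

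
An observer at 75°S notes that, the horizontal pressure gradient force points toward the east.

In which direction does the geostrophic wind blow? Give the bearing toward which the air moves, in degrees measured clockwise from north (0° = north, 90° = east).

The pressure-gradient force points toward the east (bearing 090°).
Geostrophic balance: in the Southern Hemisphere the Coriolis force deflects motion to the left, so the geostrophic wind blows 90° to the left of the pressure-gradient force (low pressure on the right).
Rotating 090° by 90° counterclockwise gives 000° — the wind blows toward the north.

000°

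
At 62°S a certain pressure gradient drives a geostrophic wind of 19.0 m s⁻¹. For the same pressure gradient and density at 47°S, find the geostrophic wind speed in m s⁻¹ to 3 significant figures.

22.9 m s⁻¹

With the same pressure gradient and density, V_g ∝ 1/f ∝ 1/sin φ.
V₂ = V₁ · sin φ₁ / sin φ₂ = 19.0 × sin 62° / sin 47°
V₂ = 19.0 × 0.8829/0.7314 = 22.9 m s⁻¹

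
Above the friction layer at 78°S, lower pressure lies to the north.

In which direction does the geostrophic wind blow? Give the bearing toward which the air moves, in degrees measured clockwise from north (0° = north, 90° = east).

270°

The pressure-gradient force points toward the north (bearing 000°).
Geostrophic balance: in the Southern Hemisphere the Coriolis force deflects motion to the left, so the geostrophic wind blows 90° to the left of the pressure-gradient force (low pressure on the right).
Rotating 000° by 90° counterclockwise gives 270° — the wind blows toward the west.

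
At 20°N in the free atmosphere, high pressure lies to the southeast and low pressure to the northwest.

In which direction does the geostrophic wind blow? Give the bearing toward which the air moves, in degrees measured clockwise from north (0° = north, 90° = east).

The pressure-gradient force points toward the northwest (bearing 315°).
Geostrophic balance: in the Northern Hemisphere the Coriolis force deflects motion to the right, so the geostrophic wind blows 90° to the right of the pressure-gradient force (low pressure on the left).
Rotating 315° by 90° clockwise gives 045° — the wind blows toward the northeast.

045°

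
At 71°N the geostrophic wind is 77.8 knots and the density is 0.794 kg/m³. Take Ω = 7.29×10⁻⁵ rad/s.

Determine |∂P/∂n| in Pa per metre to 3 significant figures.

4.38×10⁻³ Pa/m

Coriolis parameter at 71°N:
f = 2Ω sin φ = 2 × 7.29×10⁻⁵ × sin 71° = 1.38×10⁻⁴ s⁻¹
Wind speed in SI: 77.8 knots = 40.0 m/s
Geostrophic balance rearranged: |∂P/∂n| = f ρ V_g
|∂P/∂n| = 1.38×10⁻⁴ × 0.794 × 40.0 = 4.38×10⁻³ Pa/m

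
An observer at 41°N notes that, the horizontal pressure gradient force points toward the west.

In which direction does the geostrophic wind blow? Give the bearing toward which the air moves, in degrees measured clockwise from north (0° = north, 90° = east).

000°

The pressure-gradient force points toward the west (bearing 270°).
Geostrophic balance: in the Northern Hemisphere the Coriolis force deflects motion to the right, so the geostrophic wind blows 90° to the right of the pressure-gradient force (low pressure on the left).
Rotating 270° by 90° clockwise gives 000° — the wind blows toward the north.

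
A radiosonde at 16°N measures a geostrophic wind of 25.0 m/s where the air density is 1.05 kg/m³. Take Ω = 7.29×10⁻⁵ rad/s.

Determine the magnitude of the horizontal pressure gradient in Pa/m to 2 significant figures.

Coriolis parameter at 16°N:
f = 2Ω sin φ = 2 × 7.29×10⁻⁵ × sin 16° = 4.02×10⁻⁵ s⁻¹
Geostrophic balance rearranged: |∂P/∂n| = f ρ V_g
|∂P/∂n| = 4.02×10⁻⁵ × 1.05 × 25.0 = 1.05×10⁻³ Pa/m

1.1×10⁻³ Pa/m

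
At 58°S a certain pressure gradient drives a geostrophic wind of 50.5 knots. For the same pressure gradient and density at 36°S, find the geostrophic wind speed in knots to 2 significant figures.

With the same pressure gradient and density, V_g ∝ 1/f ∝ 1/sin φ.
V₂ = V₁ · sin φ₁ / sin φ₂ = 50.5 × sin 58° / sin 36°
V₂ = 50.5 × 0.8480/0.5878 = 73 knots

73 knots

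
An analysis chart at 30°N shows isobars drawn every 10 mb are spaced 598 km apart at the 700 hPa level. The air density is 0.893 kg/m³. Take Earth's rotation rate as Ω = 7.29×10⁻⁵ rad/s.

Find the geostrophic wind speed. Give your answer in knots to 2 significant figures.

50 knots

Coriolis parameter at 30°N:
f = 2Ω sin φ = 2 × 7.29×10⁻⁵ × sin 30° = 7.29×10⁻⁵ s⁻¹
Pressure gradient: |∂P/∂n| = 1000 Pa / 598000 m = 1.67×10⁻³ Pa/m
Geostrophic balance (pressure-gradient force = Coriolis force):
V_g = (1/(fρ)) |∂P/∂n| = 1.67×10⁻³ / (7.29×10⁻⁵ × 0.893) = 25.7 m/s
Converting: 25.7 m/s × 1.944 = 50 knots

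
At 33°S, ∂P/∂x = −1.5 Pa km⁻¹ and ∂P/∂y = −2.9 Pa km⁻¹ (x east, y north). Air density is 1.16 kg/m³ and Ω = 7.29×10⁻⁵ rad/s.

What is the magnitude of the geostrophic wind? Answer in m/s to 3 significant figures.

35.4 m/s

Coriolis parameter at 33°S:
f = 2Ω sin φ = 2 × 7.29×10⁻⁵ × sin 33° = 7.94×10⁻⁵ s⁻¹
In the Southern Hemisphere f is negative: f = −7.94×10⁻⁵ s⁻¹.
Component geostrophic relations (x east, y north):
u_g = −(1/(fρ)) ∂P/∂y,  v_g = (1/(fρ)) ∂P/∂x
u_g = −(−2.9×10⁻³)/(−7.94×10⁻⁵ × 1.16) = −31.5 m/s;  v_g = (−1.5×10⁻³)/(−7.94×10⁻⁵ × 1.16) = 16.3 m/s
|V_g| = √(u_g² + v_g²) = 35.4 m/s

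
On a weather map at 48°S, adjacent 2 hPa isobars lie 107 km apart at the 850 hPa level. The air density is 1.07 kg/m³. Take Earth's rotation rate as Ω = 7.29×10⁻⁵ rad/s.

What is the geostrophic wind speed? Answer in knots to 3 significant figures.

Coriolis parameter at 48°S:
f = 2Ω sin φ = 2 × 7.29×10⁻⁵ × sin 48° = 1.08×10⁻⁴ s⁻¹
Pressure gradient: |∂P/∂n| = 200 Pa / 107000 m = 1.87×10⁻³ Pa/m
Geostrophic balance (pressure-gradient force = Coriolis force):
V_g = (1/(fρ)) |∂P/∂n| = 1.87×10⁻³ / (1.08×10⁻⁴ × 1.07) = 16.1 m/s
Converting: 16.1 m/s × 1.944 = 31.3 knots

31.3 knots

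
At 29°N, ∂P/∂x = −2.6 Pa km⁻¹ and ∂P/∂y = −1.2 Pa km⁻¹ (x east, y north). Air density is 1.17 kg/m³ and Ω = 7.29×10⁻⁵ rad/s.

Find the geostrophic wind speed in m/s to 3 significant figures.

Coriolis parameter at 29°N:
f = 2Ω sin φ = 2 × 7.29×10⁻⁵ × sin 29° = 7.07×10⁻⁵ s⁻¹
Component geostrophic relations (x east, y north):
u_g = −(1/(fρ)) ∂P/∂y,  v_g = (1/(fρ)) ∂P/∂x
u_g = −(−1.2×10⁻³)/(7.07×10⁻⁵ × 1.17) = 14.5 m/s;  v_g = (−2.6×10⁻³)/(7.07×10⁻⁵ × 1.17) = −31.4 m/s
|V_g| = √(u_g² + v_g²) = 34.6 m/s

34.6 m/s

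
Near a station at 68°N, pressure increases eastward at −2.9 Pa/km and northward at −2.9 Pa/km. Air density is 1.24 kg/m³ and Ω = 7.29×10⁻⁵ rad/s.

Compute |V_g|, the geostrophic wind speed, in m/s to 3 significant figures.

24.5 m/s

Coriolis parameter at 68°N:
f = 2Ω sin φ = 2 × 7.29×10⁻⁵ × sin 68° = 1.35×10⁻⁴ s⁻¹
Component geostrophic relations (x east, y north):
u_g = −(1/(fρ)) ∂P/∂y,  v_g = (1/(fρ)) ∂P/∂x
u_g = −(−2.9×10⁻³)/(1.35×10⁻⁴ × 1.24) = 17.3 m/s;  v_g = (−2.9×10⁻³)/(1.35×10⁻⁴ × 1.24) = −17.3 m/s
|V_g| = √(u_g² + v_g²) = 24.5 m/s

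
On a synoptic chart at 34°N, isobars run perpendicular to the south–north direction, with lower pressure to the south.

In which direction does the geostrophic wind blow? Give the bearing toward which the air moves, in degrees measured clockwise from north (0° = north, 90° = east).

270°

The pressure-gradient force points toward the south (bearing 180°).
Geostrophic balance: in the Northern Hemisphere the Coriolis force deflects motion to the right, so the geostrophic wind blows 90° to the right of the pressure-gradient force (low pressure on the left).
Rotating 180° by 90° clockwise gives 270° — the wind blows toward the west.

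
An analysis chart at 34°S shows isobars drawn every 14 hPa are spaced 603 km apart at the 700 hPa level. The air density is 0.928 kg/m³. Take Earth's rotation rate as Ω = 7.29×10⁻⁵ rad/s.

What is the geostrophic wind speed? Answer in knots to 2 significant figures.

60 knots

Coriolis parameter at 34°S:
f = 2Ω sin φ = 2 × 7.29×10⁻⁵ × sin 34° = 8.15×10⁻⁵ s⁻¹
Pressure gradient: |∂P/∂n| = 1400 Pa / 603000 m = 2.32×10⁻³ Pa/m
Geostrophic balance (pressure-gradient force = Coriolis force):
V_g = (1/(fρ)) |∂P/∂n| = 2.32×10⁻³ / (8.15×10⁻⁵ × 0.928) = 30.7 m/s
Converting: 30.7 m/s × 1.944 = 60 knots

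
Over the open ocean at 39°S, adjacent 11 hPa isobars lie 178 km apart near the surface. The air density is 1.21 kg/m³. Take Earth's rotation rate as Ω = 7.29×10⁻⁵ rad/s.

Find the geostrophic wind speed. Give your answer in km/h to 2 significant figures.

Coriolis parameter at 39°S:
f = 2Ω sin φ = 2 × 7.29×10⁻⁵ × sin 39° = 9.18×10⁻⁵ s⁻¹
Pressure gradient: |∂P/∂n| = 1100 Pa / 178000 m = 6.18×10⁻³ Pa/m
Geostrophic balance (pressure-gradient force = Coriolis force):
V_g = (1/(fρ)) |∂P/∂n| = 6.18×10⁻³ / (9.18×10⁻⁵ × 1.21) = 55.7 m/s
Converting: 55.7 m/s × 3.6 = 200 km/h

200 km/h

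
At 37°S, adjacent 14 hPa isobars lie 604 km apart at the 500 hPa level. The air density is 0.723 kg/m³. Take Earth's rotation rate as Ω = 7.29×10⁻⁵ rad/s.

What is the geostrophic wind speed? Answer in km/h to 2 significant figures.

Coriolis parameter at 37°S:
f = 2Ω sin φ = 2 × 7.29×10⁻⁵ × sin 37° = 8.77×10⁻⁵ s⁻¹
Pressure gradient: |∂P/∂n| = 1400 Pa / 604000 m = 2.32×10⁻³ Pa/m
Geostrophic balance (pressure-gradient force = Coriolis force):
V_g = (1/(fρ)) |∂P/∂n| = 2.32×10⁻³ / (8.77×10⁻⁵ × 0.723) = 36.5 m/s
Converting: 36.5 m/s × 3.6 = 130 km/h

130 km/h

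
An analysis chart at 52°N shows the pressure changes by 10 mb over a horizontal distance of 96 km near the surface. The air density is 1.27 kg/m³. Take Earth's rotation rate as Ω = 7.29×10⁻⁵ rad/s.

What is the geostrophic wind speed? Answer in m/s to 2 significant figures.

Coriolis parameter at 52°N:
f = 2Ω sin φ = 2 × 7.29×10⁻⁵ × sin 52° = 1.15×10⁻⁴ s⁻¹
Pressure gradient: |∂P/∂n| = 1000 Pa / 96000 m = 1.04×10⁻² Pa/m
Geostrophic balance (pressure-gradient force = Coriolis force):
V_g = (1/(fρ)) |∂P/∂n| = 1.04×10⁻² / (1.15×10⁻⁴ × 1.27) = 71.4 m/s

71 m/s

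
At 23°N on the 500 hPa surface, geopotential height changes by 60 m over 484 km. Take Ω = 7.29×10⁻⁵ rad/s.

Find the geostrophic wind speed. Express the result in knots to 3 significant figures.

41.5 knots

Coriolis parameter at 23°N:
f = 2Ω sin φ = 2 × 7.29×10⁻⁵ × sin 23° = 5.70×10⁻⁵ s⁻¹
Height gradient: |∂Z/∂n| = 60 m / 484000 m = 1.24×10⁻⁴
On a pressure surface, geostrophic balance gives V_g = (g/f)|∂Z/∂n|:
V_g = 9.81 × 1.24×10⁻⁴ / 5.70×10⁻⁵ = 21.3 m/s
Converting: 21.3 m/s × 1.944 = 41.5 knots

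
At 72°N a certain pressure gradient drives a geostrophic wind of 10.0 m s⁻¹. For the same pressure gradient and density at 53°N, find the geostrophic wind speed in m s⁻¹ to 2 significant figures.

With the same pressure gradient and density, V_g ∝ 1/f ∝ 1/sin φ.
V₂ = V₁ · sin φ₁ / sin φ₂ = 10.0 × sin 72° / sin 53°
V₂ = 10.0 × 0.9511/0.7986 = 12 m s⁻¹

12 m s⁻¹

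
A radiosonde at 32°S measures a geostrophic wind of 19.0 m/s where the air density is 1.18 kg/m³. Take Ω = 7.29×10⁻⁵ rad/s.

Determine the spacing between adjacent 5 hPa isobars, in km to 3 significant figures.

289 km

Coriolis parameter at 32°S:
f = 2Ω sin φ = 2 × 7.29×10⁻⁵ × sin 32° = 7.73×10⁻⁵ s⁻¹
Geostrophic balance rearranged: |∂P/∂n| = f ρ V_g
|∂P/∂n| = 7.73×10⁻⁵ × 1.18 × 19.0 = 1.73×10⁻³ Pa/m
Isobar spacing: Δn = ΔP/|∂P/∂n| = 500 Pa / 1.73×10⁻³ Pa/m = 288647 m ≈ 289 km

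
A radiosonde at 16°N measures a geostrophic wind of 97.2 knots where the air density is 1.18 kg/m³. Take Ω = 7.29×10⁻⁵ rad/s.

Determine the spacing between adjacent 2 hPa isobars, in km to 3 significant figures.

Coriolis parameter at 16°N:
f = 2Ω sin φ = 2 × 7.29×10⁻⁵ × sin 16° = 4.02×10⁻⁵ s⁻¹
Wind speed in SI: 97.2 knots = 50.0 m/s
Geostrophic balance rearranged: |∂P/∂n| = f ρ V_g
|∂P/∂n| = 4.02×10⁻⁵ × 1.18 × 50.0 = 2.37×10⁻³ Pa/m
Isobar spacing: Δn = ΔP/|∂P/∂n| = 200 Pa / 2.37×10⁻³ Pa/m = 84343 m ≈ 84.3 km

84.3 km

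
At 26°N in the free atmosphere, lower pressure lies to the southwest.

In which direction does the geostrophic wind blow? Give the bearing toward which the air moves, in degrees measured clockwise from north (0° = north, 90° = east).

The pressure-gradient force points toward the southwest (bearing 225°).
Geostrophic balance: in the Northern Hemisphere the Coriolis force deflects motion to the right, so the geostrophic wind blows 90° to the right of the pressure-gradient force (low pressure on the left).
Rotating 225° by 90° clockwise gives 315° — the wind blows toward the northwest.

315°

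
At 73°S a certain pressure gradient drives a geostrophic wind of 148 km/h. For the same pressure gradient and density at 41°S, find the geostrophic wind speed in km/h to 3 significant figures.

With the same pressure gradient and density, V_g ∝ 1/f ∝ 1/sin φ.
V₂ = V₁ · sin φ₁ / sin φ₂ = 148 × sin 73° / sin 41°
V₂ = 148 × 0.9563/0.6561 = 216 km/h

216 km/h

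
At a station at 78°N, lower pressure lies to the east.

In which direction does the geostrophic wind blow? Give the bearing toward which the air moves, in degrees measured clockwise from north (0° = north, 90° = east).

The pressure-gradient force points toward the east (bearing 090°).
Geostrophic balance: in the Northern Hemisphere the Coriolis force deflects motion to the right, so the geostrophic wind blows 90° to the right of the pressure-gradient force (low pressure on the left).
Rotating 090° by 90° clockwise gives 180° — the wind blows toward the south.

180°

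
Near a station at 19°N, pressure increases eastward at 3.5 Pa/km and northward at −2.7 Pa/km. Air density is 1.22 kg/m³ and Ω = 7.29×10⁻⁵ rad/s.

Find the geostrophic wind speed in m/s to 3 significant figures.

76.3 m/s

Coriolis parameter at 19°N:
f = 2Ω sin φ = 2 × 7.29×10⁻⁵ × sin 19° = 4.75×10⁻⁵ s⁻¹
Component geostrophic relations (x east, y north):
u_g = −(1/(fρ)) ∂P/∂y,  v_g = (1/(fρ)) ∂P/∂x
u_g = −(−2.7×10⁻³)/(4.75×10⁻⁵ × 1.22) = 46.6 m/s;  v_g = (3.5×10⁻³)/(4.75×10⁻⁵ × 1.22) = 60.4 m/s
|V_g| = √(u_g² + v_g²) = 76.3 m/s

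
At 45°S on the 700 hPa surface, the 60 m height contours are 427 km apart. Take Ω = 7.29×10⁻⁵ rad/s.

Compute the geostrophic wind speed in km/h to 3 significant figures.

48.1 km/h

Coriolis parameter at 45°S:
f = 2Ω sin φ = 2 × 7.29×10⁻⁵ × sin 45° = 1.03×10⁻⁴ s⁻¹
Height gradient: |∂Z/∂n| = 60 m / 427000 m = 1.41×10⁻⁴
On a pressure surface, geostrophic balance gives V_g = (g/f)|∂Z/∂n|:
V_g = 9.81 × 1.41×10⁻⁴ / 1.03×10⁻⁴ = 13.4 m/s
Converting: 13.4 m/s × 3.6 = 48.1 km/h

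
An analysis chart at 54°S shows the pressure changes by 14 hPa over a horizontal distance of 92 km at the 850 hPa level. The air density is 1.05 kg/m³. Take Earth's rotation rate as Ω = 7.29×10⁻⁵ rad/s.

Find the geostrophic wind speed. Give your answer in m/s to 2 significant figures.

120 m/s

Coriolis parameter at 54°S:
f = 2Ω sin φ = 2 × 7.29×10⁻⁵ × sin 54° = 1.18×10⁻⁴ s⁻¹
Pressure gradient: |∂P/∂n| = 1400 Pa / 92000 m = 1.52×10⁻² Pa/m
Geostrophic balance (pressure-gradient force = Coriolis force):
V_g = (1/(fρ)) |∂P/∂n| = 1.52×10⁻² / (1.18×10⁻⁴ × 1.05) = 123 m/s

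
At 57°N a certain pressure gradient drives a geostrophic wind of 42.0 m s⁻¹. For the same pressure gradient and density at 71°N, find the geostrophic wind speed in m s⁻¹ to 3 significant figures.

With the same pressure gradient and density, V_g ∝ 1/f ∝ 1/sin φ.
V₂ = V₁ · sin φ₁ / sin φ₂ = 42.0 × sin 57° / sin 71°
V₂ = 42.0 × 0.8387/0.9455 = 37.3 m s⁻¹

37.3 m s⁻¹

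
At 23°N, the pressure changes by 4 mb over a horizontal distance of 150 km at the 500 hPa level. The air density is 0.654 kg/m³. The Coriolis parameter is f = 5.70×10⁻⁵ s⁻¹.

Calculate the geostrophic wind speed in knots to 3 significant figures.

Pressure gradient: |∂P/∂n| = 400 Pa / 150000 m = 2.67×10⁻³ Pa/m
Geostrophic balance (pressure-gradient force = Coriolis force):
V_g = (1/(fρ)) |∂P/∂n| = 2.67×10⁻³ / (5.70×10⁻⁵ × 0.654) = 71.5 m/s
Converting: 71.5 m/s × 1.944 = 139 knots

139 knots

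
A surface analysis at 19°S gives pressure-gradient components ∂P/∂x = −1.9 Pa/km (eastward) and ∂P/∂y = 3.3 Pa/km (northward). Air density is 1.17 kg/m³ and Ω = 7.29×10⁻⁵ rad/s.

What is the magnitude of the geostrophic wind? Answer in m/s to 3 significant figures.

Coriolis parameter at 19°S:
f = 2Ω sin φ = 2 × 7.29×10⁻⁵ × sin 19° = 4.75×10⁻⁵ s⁻¹
In the Southern Hemisphere f is negative: f = −4.75×10⁻⁵ s⁻¹.
Component geostrophic relations (x east, y north):
u_g = −(1/(fρ)) ∂P/∂y,  v_g = (1/(fρ)) ∂P/∂x
u_g = −(3.3×10⁻³)/(−4.75×10⁻⁵ × 1.17) = 59.4 m/s;  v_g = (−1.9×10⁻³)/(−4.75×10⁻⁵ × 1.17) = 34.2 m/s
|V_g| = √(u_g² + v_g²) = 68.6 m/s

68.6 m/s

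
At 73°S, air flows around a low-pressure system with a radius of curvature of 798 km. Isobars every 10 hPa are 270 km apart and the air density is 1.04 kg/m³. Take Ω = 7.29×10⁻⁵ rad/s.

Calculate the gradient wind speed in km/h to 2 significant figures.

Coriolis parameter at 73°S:
f = 2Ω sin φ = 2 × 7.29×10⁻⁵ × sin 73° = 1.39×10⁻⁴ s⁻¹
Pressure gradient: |∂P/∂n| = 1000 Pa / 270000 m = 3.70×10⁻³ Pa/m
Geostrophic speed: V_g = |∂P/∂n|/(fρ) = 3.70×10⁻³/(1.39×10⁻⁴ × 1.04) = 25.5 m/s
Around a low, centrifugal force acts outward with Coriolis, so pressure-gradient force balances both:
(1/ρ)|∂P/∂n| = fV + V²/R  →  V² + fR·V − fR·V_g = 0
With fR = 1.39×10⁻⁴ × 798×10³ m = 111 m/s:
V = [−fR + √((fR)² + 4 fR V_g)]/2 = [−111 + √(111² + 4×111×25.5)]/2 = 21.4 m/s
Subgeostrophic (V < V_g = 25.5 m/s), as expected around a low.
Converting: 21.4 m/s × 3.6 = 77 km/h

77 km/h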